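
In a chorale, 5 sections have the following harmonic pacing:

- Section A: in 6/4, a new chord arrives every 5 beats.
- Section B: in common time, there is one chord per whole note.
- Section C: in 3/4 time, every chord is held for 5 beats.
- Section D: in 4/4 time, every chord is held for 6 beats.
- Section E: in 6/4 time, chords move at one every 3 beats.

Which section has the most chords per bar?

A: 6 beats/bar ÷ 5 beats/chord = 1.2 chords/bar.
B: 4 beats/bar ÷ 4 beats/chord = 1 chord/bar.
C: 3 beats/bar ÷ 5 beats/chord = 0.6 chords/bar.
D: 4 beats/bar ÷ 6 beats/chord = 2/3 chords/bar.
E: 6 beats/bar ÷ 3 beats/chord = 2 chords/bar.
Fastest is E at 2 chords/bar.

Section E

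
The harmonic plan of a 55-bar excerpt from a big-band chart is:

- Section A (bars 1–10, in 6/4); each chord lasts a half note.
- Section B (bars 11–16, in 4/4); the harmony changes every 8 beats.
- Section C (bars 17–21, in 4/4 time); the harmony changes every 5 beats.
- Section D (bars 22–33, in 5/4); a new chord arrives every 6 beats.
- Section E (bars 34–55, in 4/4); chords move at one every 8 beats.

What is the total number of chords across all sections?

A has 60 beats and chords last 2 each, so 30 chords.
B has 24 beats and chords last 8 each, so 3 chords.
C has 20 beats and chords last 5 each, so 4 chords.
D has 60 beats and chords last 6 each, so 10 chords.
E has 88 beats and chords last 8 each, so 11 chords.
Total: 30 + 3 + 4 + 10 + 11 = 58.

58 chords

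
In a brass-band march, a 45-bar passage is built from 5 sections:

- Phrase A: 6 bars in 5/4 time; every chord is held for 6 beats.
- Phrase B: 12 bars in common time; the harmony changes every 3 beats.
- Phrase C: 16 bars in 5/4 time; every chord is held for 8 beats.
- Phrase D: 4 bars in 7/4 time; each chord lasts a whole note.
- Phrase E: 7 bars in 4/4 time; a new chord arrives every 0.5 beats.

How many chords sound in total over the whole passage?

A has 30 beats and chords last 6 each, so 5 chords.
B has 48 beats and chords last 3 each, so 16 chords.
C has 80 beats and chords last 8 each, so 10 chords.
D has 28 beats and chords last 4 each, so 7 chords.
E has 28 beats and chords last 0.5 each, so 56 chords.
Total: 5 + 16 + 10 + 7 + 56 = 94.

94 chords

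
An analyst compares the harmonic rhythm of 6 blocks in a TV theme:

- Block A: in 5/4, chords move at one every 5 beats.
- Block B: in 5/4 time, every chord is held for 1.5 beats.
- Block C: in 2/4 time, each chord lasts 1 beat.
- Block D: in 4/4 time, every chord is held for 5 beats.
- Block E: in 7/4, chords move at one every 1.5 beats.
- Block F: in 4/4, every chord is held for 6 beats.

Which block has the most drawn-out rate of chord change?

Block F

A: 5/5 = 1 chord/bar.
B: 5/1.5 = 10/3 chords/bar.
C: 2/1 = 2 chords/bar.
D: 4/5 = 0.8 chords/bar.
E: 7/1.5 = 14/3 chords/bar.
F: 4/6 = 2/3 chords/bar.
Slowest is F at 2/3 chords/bar.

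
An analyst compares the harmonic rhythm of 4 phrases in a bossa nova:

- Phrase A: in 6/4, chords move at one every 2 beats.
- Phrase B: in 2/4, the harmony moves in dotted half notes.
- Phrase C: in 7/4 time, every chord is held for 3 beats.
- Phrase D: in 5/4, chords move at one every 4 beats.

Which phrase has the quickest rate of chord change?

Phrase A

A: 6 beats/bar ÷ 2 beats/chord = 3 chords/bar.
B: 2 beats/bar ÷ 3 beats/chord = 2/3 chords/bar.
C: 7 beats/bar ÷ 3 beats/chord = 7/3 chords/bar.
D: 5 beats/bar ÷ 4 beats/chord = 1.25 chords/bar.
Fastest is A at 3 chords/bar.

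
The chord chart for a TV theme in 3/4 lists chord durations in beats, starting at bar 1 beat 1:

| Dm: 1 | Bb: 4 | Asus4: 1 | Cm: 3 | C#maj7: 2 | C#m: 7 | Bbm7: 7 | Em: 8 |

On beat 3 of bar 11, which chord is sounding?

Beat 3 of bar 11 is beat (11−1)×3 + 3 = 33 overall.
Running totals: Dm ends at 1, Bb ends at 5, Asus4 ends at 6, Cm ends at 9, C#maj7 ends at 11, C#m ends at 18, Bbm7 ends at 25, Em ends at 33.
Beat 33 falls within Em.

Em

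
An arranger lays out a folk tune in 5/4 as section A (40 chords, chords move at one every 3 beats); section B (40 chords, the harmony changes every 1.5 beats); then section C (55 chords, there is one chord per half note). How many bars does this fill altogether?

58 bars

A: 40 × 3 = 120 beats = 24 bars.
B: 40 × 1.5 = 60 beats = 12 bars.
C: 55 × 2 = 110 beats = 22 bars.
Total: 24 + 12 + 22 = 58 bars.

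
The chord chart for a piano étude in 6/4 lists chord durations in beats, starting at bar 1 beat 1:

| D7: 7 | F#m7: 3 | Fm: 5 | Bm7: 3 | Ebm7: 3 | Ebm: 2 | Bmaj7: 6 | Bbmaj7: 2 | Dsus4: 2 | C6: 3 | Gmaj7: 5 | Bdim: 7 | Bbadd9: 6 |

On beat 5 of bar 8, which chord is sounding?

Beat 5 of bar 8 is beat (8−1)×6 + 5 = 47 overall.
Running totals: D7 ends at 7, F#m7 ends at 10, Fm ends at 15, Bm7 ends at 18, Ebm7 ends at 21, Ebm ends at 23, Bmaj7 ends at 29, Bbmaj7 ends at 31, Dsus4 ends at 33, C6 ends at 36, Gmaj7 ends at 41, Bdim ends at 48.
Beat 47 falls within Bdim.

Bdim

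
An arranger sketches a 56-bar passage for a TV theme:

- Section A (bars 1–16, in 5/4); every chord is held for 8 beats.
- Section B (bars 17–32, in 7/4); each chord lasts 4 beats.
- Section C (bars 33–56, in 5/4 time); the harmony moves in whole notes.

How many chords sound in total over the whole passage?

A: 16 bars × 5 beats = 80 beats; 8 beats/chord → 10 chords.
B: 16 bars × 7 beats = 112 beats; 4 beats/chord → 28 chords.
C: 24 bars × 5 beats = 120 beats; 4 beats/chord → 30 chords.
Total: 10 + 28 + 30 = 68.

68 chords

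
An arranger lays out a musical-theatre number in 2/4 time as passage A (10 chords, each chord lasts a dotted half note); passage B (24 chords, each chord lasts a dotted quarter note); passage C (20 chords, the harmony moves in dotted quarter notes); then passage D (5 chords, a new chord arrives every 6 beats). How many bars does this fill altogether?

A: 10 × 3 = 30 beats = 15 bars.
B: 24 × 1.5 = 36 beats = 18 bars.
C: 20 × 1.5 = 30 beats = 15 bars.
D: 5 × 6 = 30 beats = 15 bars.
Total: 15 + 18 + 15 + 15 = 63 bars.

63 bars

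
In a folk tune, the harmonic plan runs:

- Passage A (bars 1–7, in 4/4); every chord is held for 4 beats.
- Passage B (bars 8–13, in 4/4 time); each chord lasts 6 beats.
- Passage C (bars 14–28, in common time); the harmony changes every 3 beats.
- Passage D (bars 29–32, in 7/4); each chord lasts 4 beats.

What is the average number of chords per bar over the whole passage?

A: 7 bars of 4 beats is 28 beats; at 4 beats each that's 7 chords.
B: 6 bars of 4 beats is 24 beats; at 6 beats each that's 4 chords.
C: 15 bars of 4 beats is 60 beats; at 3 beats each that's 20 chords.
D: 4 bars of 7 beats is 28 beats; at 4 beats each that's 7 chords.
Overall: 38 chords over 32 bars → 38/32 = 19/16 chords per bar.

19/16 chords per bar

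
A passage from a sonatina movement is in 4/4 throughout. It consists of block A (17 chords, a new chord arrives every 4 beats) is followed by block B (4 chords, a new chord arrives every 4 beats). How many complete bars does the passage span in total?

21 bars

A: 17 × 4 = 68 beats = 17 bars.
B: 4 × 4 = 16 beats = 4 bars.
Total: 17 + 4 = 21 bars.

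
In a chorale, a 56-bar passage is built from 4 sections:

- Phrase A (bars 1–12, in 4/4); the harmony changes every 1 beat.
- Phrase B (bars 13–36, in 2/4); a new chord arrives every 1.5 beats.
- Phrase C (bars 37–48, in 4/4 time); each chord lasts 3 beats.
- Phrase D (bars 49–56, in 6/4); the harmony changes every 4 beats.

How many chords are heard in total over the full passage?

108 chords

A: 12·4 = 48 beats, 48/1 = 48 chords.
B: 24·2 = 48 beats, 48/1.5 = 32 chords.
C: 12·4 = 48 beats, 48/3 = 16 chords.
D: 8·6 = 48 beats, 48/4 = 12 chords.
Total: 48 + 32 + 16 + 12 = 108.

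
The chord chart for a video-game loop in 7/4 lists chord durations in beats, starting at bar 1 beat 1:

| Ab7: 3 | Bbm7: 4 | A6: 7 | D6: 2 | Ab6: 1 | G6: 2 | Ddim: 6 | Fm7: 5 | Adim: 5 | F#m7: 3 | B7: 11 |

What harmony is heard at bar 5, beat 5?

Adim

Beat 5 of bar 5 is beat (5−1)×7 + 5 = 33 overall.
Running totals: Ab7 ends at 3, Bbm7 ends at 7, A6 ends at 14, D6 ends at 16, Ab6 ends at 17, G6 ends at 19, Ddim ends at 25, Fm7 ends at 30, Adim ends at 35.
Beat 33 falls within Adim.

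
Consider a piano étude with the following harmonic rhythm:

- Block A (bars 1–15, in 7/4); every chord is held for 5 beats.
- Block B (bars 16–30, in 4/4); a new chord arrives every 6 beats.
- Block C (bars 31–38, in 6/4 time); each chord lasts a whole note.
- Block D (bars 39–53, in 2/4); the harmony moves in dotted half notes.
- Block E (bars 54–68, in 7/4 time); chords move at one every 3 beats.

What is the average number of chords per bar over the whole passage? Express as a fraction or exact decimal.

22/17 chords per bar

A: 15 × 7 = 105 beats ÷ 5 = 21 chords.
B: 15 × 4 = 60 beats ÷ 6 = 10 chords.
C: 8 × 6 = 48 beats ÷ 4 = 12 chords.
D: 15 × 2 = 30 beats ÷ 3 = 10 chords.
E: 15 × 7 = 105 beats ÷ 3 = 35 chords.
Overall: 88 chords over 68 bars → 88/68 = 22/17 chords per bar.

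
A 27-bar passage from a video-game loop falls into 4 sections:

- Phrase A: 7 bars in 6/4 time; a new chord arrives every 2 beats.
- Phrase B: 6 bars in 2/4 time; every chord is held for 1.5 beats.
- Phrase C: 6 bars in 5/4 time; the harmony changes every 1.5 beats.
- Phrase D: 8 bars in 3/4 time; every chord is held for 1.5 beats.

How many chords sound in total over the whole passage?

A: 7 bars × 6 beats = 42 beats; 2 beats/chord → 21 chords.
B: 6 bars × 2 beats = 12 beats; 1.5 beats/chord → 8 chords.
C: 6 bars × 5 beats = 30 beats; 1.5 beats/chord → 20 chords.
D: 8 bars × 3 beats = 24 beats; 1.5 beats/chord → 16 chords.
Total: 21 + 8 + 20 + 16 = 65.

65 chords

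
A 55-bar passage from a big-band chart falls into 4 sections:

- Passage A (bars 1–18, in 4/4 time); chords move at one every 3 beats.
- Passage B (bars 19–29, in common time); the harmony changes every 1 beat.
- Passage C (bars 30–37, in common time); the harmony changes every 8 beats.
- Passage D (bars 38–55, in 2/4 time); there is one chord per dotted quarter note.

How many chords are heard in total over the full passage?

A has 72 beats and chords last 3 each, so 24 chords.
B has 44 beats and chords last 1 each, so 44 chords.
C has 32 beats and chords last 8 each, so 4 chords.
D has 36 beats and chords last 1.5 each, so 24 chords.
Total: 24 + 44 + 4 + 24 = 96.

96 chords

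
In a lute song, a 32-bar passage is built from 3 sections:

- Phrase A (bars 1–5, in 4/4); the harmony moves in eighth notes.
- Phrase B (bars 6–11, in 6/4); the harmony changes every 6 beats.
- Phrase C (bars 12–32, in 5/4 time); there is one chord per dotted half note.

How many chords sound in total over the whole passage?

81 chords

A: 5 bars × 4 beats = 20 beats; 0.5 beats/chord → 40 chords.
B: 6 bars × 6 beats = 36 beats; 6 beats/chord → 6 chords.
C: 21 bars × 5 beats = 105 beats; 3 beats/chord → 35 chords.
Total: 40 + 6 + 35 = 81.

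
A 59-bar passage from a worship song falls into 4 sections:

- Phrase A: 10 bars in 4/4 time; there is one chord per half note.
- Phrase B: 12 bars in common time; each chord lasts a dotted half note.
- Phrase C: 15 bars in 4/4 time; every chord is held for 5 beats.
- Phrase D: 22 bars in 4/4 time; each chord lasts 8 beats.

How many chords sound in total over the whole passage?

59 chords

A: 10·4 = 40 beats, 40/2 = 20 chords.
B: 12·4 = 48 beats, 48/3 = 16 chords.
C: 15·4 = 60 beats, 60/5 = 12 chords.
D: 22·4 = 88 beats, 88/8 = 11 chords.
Total: 20 + 16 + 12 + 11 = 59.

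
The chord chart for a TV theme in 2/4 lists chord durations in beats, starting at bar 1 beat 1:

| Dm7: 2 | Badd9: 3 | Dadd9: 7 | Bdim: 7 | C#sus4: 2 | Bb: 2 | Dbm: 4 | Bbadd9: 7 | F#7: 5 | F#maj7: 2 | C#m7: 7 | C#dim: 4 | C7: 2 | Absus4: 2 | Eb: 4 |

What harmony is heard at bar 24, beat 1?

C#m7

Beat 1 of bar 24 is beat (24−1)×2 + 1 = 47 overall.
Running totals: Dm7 ends at 2, Badd9 ends at 5, Dadd9 ends at 12, Bdim ends at 19, C#sus4 ends at 21, Bb ends at 23, Dbm ends at 27, Bbadd9 ends at 34, F#7 ends at 39, F#maj7 ends at 41, C#m7 ends at 48.
Beat 47 falls within C#m7.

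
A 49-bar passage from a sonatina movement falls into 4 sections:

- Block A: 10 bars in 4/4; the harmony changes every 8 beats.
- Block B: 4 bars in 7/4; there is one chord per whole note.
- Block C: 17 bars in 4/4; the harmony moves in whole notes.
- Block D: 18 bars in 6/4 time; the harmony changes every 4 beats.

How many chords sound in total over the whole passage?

56 chords

A has 40 beats and chords last 8 each, so 5 chords.
B has 28 beats and chords last 4 each, so 7 chords.
C has 68 beats and chords last 4 each, so 17 chords.
D has 108 beats and chords last 4 each, so 27 chords.
Total: 5 + 7 + 17 + 27 = 56.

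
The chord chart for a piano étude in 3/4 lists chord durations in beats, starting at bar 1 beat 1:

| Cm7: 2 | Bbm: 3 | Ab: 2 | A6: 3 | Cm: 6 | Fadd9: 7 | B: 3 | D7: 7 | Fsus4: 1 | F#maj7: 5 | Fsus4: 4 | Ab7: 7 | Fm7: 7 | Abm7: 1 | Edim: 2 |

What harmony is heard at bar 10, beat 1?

Beat 1 of bar 10 is beat (10−1)×3 + 1 = 28 overall.
Running totals: Cm7 ends at 2, Bbm ends at 5, Ab ends at 7, A6 ends at 10, Cm ends at 16, Fadd9 ends at 23, B ends at 26, D7 ends at 33.
Beat 28 falls within D7.

D7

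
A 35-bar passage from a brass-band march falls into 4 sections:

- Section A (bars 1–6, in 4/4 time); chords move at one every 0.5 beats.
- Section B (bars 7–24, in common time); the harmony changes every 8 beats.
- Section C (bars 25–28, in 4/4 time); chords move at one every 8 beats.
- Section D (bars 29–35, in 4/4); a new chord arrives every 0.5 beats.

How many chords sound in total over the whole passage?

115 chords

A: 6·4 = 24 beats, 24/0.5 = 48 chords.
B: 18·4 = 72 beats, 72/8 = 9 chords.
C: 4·4 = 16 beats, 16/8 = 2 chords.
D: 7·4 = 28 beats, 28/0.5 = 56 chords.
Total: 48 + 9 + 2 + 56 = 115.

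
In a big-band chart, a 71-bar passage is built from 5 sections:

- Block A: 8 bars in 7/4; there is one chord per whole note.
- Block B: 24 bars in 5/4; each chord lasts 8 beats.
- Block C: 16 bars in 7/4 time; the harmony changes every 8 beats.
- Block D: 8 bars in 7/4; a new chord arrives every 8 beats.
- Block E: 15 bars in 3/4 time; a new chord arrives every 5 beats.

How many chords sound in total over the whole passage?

A: 8 bars × 7 beats = 56 beats; 4 beats/chord → 14 chords.
B: 24 bars × 5 beats = 120 beats; 8 beats/chord → 15 chords.
C: 16 bars × 7 beats = 112 beats; 8 beats/chord → 14 chords.
D: 8 bars × 7 beats = 56 beats; 8 beats/chord → 7 chords.
E: 15 bars × 3 beats = 45 beats; 5 beats/chord → 9 chords.
Total: 14 + 15 + 14 + 7 + 9 = 59.

59 chords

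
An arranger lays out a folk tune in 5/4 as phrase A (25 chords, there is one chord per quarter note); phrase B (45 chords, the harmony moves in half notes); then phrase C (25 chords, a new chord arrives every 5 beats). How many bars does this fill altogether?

48 bars

A: 25 × 1 = 25 beats = 5 bars.
B: 45 × 2 = 90 beats = 18 bars.
C: 25 × 5 = 125 beats = 25 bars.
Total: 5 + 18 + 25 = 48 bars.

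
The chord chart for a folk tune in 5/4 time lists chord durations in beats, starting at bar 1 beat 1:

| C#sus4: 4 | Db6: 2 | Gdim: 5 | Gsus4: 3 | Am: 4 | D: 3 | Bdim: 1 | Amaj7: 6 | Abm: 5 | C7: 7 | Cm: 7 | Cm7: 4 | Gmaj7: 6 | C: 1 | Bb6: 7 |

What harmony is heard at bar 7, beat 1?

Beat 1 of bar 7 is beat (7−1)×5 + 1 = 31 overall.
Running totals: C#sus4 ends at 4, Db6 ends at 6, Gdim ends at 11, Gsus4 ends at 14, Am ends at 18, D ends at 21, Bdim ends at 22, Amaj7 ends at 28, Abm ends at 33.
Beat 31 falls within Abm.

Abm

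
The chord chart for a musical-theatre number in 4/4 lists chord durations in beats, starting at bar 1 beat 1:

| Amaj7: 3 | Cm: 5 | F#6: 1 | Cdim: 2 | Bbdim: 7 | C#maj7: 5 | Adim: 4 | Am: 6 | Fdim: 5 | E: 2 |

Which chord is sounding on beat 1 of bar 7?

Adim

Beat 1 of bar 7 is beat (7−1)×4 + 1 = 25 overall.
Running totals: Amaj7 ends at 3, Cm ends at 8, F#6 ends at 9, Cdim ends at 11, Bbdim ends at 18, C#maj7 ends at 23, Adim ends at 27.
Beat 25 falls within Adim.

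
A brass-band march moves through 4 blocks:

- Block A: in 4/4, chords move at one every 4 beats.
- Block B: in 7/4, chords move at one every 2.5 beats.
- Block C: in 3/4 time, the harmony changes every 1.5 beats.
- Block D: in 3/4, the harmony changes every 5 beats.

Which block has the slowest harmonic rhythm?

Block D

A: each chord is 4 beats in 4/4, so 1 per bar.
B: each chord is 2.5 beats in 7/4, so 2.8 per bar.
C: each chord is 1.5 beats in 3/4, so 2 per bar.
D: each chord is 5 beats in 3/4, so 0.6 per bar.
Slowest is D at 0.6 chords/bar.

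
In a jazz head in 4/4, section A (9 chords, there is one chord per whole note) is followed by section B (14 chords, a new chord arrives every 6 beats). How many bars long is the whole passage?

30 bars

A: 9 × 4 = 36 beats = 9 bars.
B: 14 × 6 = 84 beats = 21 bars.
Total: 9 + 21 = 30 bars.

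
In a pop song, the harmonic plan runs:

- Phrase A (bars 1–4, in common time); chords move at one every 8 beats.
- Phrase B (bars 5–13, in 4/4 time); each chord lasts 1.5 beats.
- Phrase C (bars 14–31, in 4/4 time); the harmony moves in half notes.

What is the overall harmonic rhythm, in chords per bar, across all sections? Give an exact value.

A: 4 × 4 = 16 beats ÷ 8 = 2 chords.
B: 9 × 4 = 36 beats ÷ 1.5 = 24 chords.
C: 18 × 4 = 72 beats ÷ 2 = 36 chords.
Overall: 62 chords over 31 bars → 62/31 = 2 chords per bar.

2 chords per bar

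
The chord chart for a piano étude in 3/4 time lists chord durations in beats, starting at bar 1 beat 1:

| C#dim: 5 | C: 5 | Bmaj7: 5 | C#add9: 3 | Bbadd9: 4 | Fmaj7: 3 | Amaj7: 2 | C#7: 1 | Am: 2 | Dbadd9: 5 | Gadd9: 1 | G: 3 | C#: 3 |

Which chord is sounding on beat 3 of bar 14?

C#

Beat 3 of bar 14 is beat (14−1)×3 + 3 = 42 overall.
Running totals: C#dim ends at 5, C ends at 10, Bmaj7 ends at 15, C#add9 ends at 18, Bbadd9 ends at 22, Fmaj7 ends at 25, Amaj7 ends at 27, C#7 ends at 28, Am ends at 30, Dbadd9 ends at 35, Gadd9 ends at 36, G ends at 39, C# ends at 42.
Beat 42 falls within C#.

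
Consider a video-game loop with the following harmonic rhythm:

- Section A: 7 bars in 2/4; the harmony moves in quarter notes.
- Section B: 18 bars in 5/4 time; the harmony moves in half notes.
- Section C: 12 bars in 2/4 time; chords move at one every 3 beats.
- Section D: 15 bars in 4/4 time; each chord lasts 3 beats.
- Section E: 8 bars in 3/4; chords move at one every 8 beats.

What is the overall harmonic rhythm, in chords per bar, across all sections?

1.5 chords per bar

A: 7 × 2 = 14 beats ÷ 1 = 14 chords.
B: 18 × 5 = 90 beats ÷ 2 = 45 chords.
C: 12 × 2 = 24 beats ÷ 3 = 8 chords.
D: 15 × 4 = 60 beats ÷ 3 = 20 chords.
E: 8 × 3 = 24 beats ÷ 8 = 3 chords.
Overall: 90 chords over 60 bars → 90/60 = 1.5 chords per bar.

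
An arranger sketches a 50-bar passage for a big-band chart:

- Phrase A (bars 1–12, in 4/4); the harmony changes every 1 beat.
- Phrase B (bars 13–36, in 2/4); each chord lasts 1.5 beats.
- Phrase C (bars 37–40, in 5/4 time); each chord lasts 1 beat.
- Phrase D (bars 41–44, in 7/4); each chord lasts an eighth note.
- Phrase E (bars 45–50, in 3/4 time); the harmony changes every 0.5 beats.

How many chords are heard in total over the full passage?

192 chords

A: 12·4 = 48 beats, 48/1 = 48 chords.
B: 24·2 = 48 beats, 48/1.5 = 32 chords.
C: 4·5 = 20 beats, 20/1 = 20 chords.
D: 4·7 = 28 beats, 28/0.5 = 56 chords.
E: 6·3 = 18 beats, 18/0.5 = 36 chords.
Total: 48 + 32 + 20 + 56 + 36 = 192.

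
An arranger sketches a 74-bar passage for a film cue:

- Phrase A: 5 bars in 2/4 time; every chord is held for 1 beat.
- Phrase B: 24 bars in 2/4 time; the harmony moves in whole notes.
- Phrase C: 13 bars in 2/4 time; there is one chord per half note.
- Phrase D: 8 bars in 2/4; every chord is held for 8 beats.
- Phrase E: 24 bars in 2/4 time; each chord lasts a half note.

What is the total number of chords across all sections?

A: 5 bars × 2 beats = 10 beats; 1 beat/chord → 10 chords.
B: 24 bars × 2 beats = 48 beats; 4 beats/chord → 12 chords.
C: 13 bars × 2 beats = 26 beats; 2 beats/chord → 13 chords.
D: 8 bars × 2 beats = 16 beats; 8 beats/chord → 2 chords.
E: 24 bars × 2 beats = 48 beats; 2 beats/chord → 24 chords.
Total: 10 + 12 + 13 + 2 + 24 = 61.

61 chords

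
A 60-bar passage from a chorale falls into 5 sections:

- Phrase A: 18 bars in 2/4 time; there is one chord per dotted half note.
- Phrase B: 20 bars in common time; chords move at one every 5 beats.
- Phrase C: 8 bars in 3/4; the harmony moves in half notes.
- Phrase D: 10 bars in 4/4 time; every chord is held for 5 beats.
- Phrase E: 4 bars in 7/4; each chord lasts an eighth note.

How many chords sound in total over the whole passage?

104 chords

A: 18 bars × 2 beats = 36 beats; 3 beats/chord → 12 chords.
B: 20 bars × 4 beats = 80 beats; 5 beats/chord → 16 chords.
C: 8 bars × 3 beats = 24 beats; 2 beats/chord → 12 chords.
D: 10 bars × 4 beats = 40 beats; 5 beats/chord → 8 chords.
E: 4 bars × 7 beats = 28 beats; 0.5 beats/chord → 56 chords.
Total: 12 + 16 + 12 + 8 + 56 = 104.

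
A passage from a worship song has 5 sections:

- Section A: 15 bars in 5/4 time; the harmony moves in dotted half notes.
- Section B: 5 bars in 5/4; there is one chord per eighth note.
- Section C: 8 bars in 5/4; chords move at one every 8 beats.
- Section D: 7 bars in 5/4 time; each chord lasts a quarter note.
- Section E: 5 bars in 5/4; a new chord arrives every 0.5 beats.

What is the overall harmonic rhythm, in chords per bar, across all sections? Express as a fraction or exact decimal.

A: 15 × 5 = 75 beats ÷ 3 = 25 chords.
B: 5 × 5 = 25 beats ÷ 0.5 = 50 chords.
C: 8 × 5 = 40 beats ÷ 8 = 5 chords.
D: 7 × 5 = 35 beats ÷ 1 = 35 chords.
E: 5 × 5 = 25 beats ÷ 0.5 = 50 chords.
Overall: 165 chords over 40 bars → 165/40 = 4.125 chords per bar.

4.125 chords per bar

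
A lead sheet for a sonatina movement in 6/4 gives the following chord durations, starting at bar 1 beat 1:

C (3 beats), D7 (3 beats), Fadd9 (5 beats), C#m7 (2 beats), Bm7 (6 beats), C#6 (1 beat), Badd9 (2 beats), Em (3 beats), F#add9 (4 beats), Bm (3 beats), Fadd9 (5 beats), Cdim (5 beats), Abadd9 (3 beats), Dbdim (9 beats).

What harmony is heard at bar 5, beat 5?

F#add9

Beat 5 of bar 5 is beat (5−1)×6 + 5 = 29 overall.
Running totals: C ends at 3, D7 ends at 6, Fadd9 ends at 11, C#m7 ends at 13, Bm7 ends at 19, C#6 ends at 20, Badd9 ends at 22, Em ends at 25, F#add9 ends at 29.
Beat 29 falls within F#add9.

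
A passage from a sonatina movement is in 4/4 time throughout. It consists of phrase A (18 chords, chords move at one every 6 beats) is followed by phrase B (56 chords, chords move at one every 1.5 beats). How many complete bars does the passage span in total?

A: 18 × 6 = 108 beats = 27 bars.
B: 56 × 1.5 = 84 beats = 21 bars.
Total: 27 + 21 = 48 bars.

48 bars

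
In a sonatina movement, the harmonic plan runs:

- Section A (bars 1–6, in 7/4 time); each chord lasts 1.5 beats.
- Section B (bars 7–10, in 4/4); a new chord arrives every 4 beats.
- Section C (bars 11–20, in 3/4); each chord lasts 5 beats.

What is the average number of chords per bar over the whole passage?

1.9 chords per bar

A: 6 bars of 7 beats is 42 beats; at 1.5 beats each that's 28 chords.
B: 4 bars of 4 beats is 16 beats; at 4 beats each that's 4 chords.
C: 10 bars of 3 beats is 30 beats; at 5 beats each that's 6 chords.
Overall: 38 chords over 20 bars → 38/20 = 1.9 chords per bar.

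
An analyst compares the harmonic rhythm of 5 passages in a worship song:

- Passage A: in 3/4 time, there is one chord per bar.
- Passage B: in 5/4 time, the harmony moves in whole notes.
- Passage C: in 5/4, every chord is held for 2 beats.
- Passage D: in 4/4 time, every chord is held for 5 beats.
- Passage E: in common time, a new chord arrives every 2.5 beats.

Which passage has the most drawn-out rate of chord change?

A: 3 beats/bar ÷ 3 beats/chord = 1 chord/bar.
B: 5 beats/bar ÷ 4 beats/chord = 1.25 chords/bar.
C: 5 beats/bar ÷ 2 beats/chord = 2.5 chords/bar.
D: 4 beats/bar ÷ 5 beats/chord = 0.8 chords/bar.
E: 4 beats/bar ÷ 2.5 beats/chord = 1.6 chords/bar.
Slowest is D at 0.8 chords/bar.

Passage D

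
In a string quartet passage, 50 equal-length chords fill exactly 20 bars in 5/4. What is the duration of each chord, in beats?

2 beats

20 bars × 5 beats/bar = 100 beats total.
100 beats ÷ 50 chords = 2 beats per chord.
(That is a half note.)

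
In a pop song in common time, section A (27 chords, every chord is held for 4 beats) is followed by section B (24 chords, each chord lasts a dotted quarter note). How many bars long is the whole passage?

A: 27 × 4 = 108 beats = 27 bars.
B: 24 × 1.5 = 36 beats = 9 bars.
Total: 27 + 9 = 36 bars.

36 bars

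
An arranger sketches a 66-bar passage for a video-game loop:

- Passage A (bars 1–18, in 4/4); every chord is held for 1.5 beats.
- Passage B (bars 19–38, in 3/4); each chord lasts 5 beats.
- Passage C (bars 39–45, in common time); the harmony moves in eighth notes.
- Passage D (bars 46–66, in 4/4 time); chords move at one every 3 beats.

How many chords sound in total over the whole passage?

A: 18 bars × 4 beats = 72 beats; 1.5 beats/chord → 48 chords.
B: 20 bars × 3 beats = 60 beats; 5 beats/chord → 12 chords.
C: 7 bars × 4 beats = 28 beats; 0.5 beats/chord → 56 chords.
D: 21 bars × 4 beats = 84 beats; 3 beats/chord → 28 chords.
Total: 48 + 12 + 56 + 28 = 144.

144 chords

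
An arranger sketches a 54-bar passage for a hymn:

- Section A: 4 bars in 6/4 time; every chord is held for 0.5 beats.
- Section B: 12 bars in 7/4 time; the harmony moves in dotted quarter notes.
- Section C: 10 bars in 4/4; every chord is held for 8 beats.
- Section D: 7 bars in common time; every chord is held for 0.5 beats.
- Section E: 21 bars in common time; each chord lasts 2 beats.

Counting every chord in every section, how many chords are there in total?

A: 4·6 = 24 beats, 24/0.5 = 48 chords.
B: 12·7 = 84 beats, 84/1.5 = 56 chords.
C: 10·4 = 40 beats, 40/8 = 5 chords.
D: 7·4 = 28 beats, 28/0.5 = 56 chords.
E: 21·4 = 84 beats, 84/2 = 42 chords.
Total: 48 + 56 + 5 + 56 + 42 = 207.

207 chords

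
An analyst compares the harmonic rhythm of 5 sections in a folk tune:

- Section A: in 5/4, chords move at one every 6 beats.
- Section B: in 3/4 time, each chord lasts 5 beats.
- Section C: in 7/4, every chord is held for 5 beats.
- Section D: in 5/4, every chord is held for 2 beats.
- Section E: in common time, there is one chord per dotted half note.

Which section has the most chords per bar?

Section D

A: each chord is 6 beats in 5/4, so 5/6 per bar.
B: each chord is 5 beats in 3/4, so 0.6 per bar.
C: each chord is 5 beats in 7/4, so 1.4 per bar.
D: each chord is 2 beats in 5/4, so 2.5 per bar.
E: each chord is 3 beats in 4/4, so 4/3 per bar.
Fastest is D at 2.5 chords/bar.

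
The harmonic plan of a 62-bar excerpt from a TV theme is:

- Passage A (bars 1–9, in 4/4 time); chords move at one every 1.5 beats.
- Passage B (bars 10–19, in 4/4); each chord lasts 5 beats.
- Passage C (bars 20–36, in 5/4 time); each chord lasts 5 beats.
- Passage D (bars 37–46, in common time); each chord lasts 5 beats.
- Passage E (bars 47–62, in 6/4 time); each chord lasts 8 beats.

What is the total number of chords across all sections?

A has 36 beats and chords last 1.5 each, so 24 chords.
B has 40 beats and chords last 5 each, so 8 chords.
C has 85 beats and chords last 5 each, so 17 chords.
D has 40 beats and chords last 5 each, so 8 chords.
E has 96 beats and chords last 8 each, so 12 chords.
Total: 24 + 8 + 17 + 8 + 12 = 69.

69 chords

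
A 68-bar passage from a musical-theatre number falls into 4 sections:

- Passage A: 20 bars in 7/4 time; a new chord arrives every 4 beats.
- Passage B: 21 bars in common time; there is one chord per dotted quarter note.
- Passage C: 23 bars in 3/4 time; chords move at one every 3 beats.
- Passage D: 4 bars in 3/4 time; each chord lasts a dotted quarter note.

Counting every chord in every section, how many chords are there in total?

A has 140 beats and chords last 4 each, so 35 chords.
B has 84 beats and chords last 1.5 each, so 56 chords.
C has 69 beats and chords last 3 each, so 23 chords.
D has 12 beats and chords last 1.5 each, so 8 chords.
Total: 35 + 56 + 23 + 8 = 122.

122 chords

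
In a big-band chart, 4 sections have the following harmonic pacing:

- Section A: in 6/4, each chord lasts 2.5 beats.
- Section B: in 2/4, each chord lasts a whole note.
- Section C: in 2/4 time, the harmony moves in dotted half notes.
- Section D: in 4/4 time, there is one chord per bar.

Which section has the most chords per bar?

A: 6/2.5 = 2.4 chords/bar.
B: 2/4 = 0.5 chords/bar.
C: 2/3 = 2/3 chords/bar.
D: 4/4 = 1 chord/bar.
Fastest is A at 2.4 chords/bar.

Section A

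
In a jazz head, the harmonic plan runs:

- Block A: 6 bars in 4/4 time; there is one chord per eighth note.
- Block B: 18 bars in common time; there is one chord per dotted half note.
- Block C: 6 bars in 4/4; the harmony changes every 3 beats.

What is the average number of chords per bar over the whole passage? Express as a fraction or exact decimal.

8/3 chords per bar

A: 6 bars of 4 beats is 24 beats; at 0.5 beats each that's 48 chords.
B: 18 bars of 4 beats is 72 beats; at 3 beats each that's 24 chords.
C: 6 bars of 4 beats is 24 beats; at 3 beats each that's 8 chords.
Overall: 80 chords over 30 bars → 80/30 = 8/3 chords per bar.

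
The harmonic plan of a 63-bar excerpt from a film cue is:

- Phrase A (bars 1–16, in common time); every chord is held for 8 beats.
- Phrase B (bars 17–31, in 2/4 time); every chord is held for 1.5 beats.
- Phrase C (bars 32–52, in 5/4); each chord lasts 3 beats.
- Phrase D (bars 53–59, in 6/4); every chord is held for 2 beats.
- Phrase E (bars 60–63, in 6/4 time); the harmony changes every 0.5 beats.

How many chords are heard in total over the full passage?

A has 64 beats and chords last 8 each, so 8 chords.
B has 30 beats and chords last 1.5 each, so 20 chords.
C has 105 beats and chords last 3 each, so 35 chords.
D has 42 beats and chords last 2 each, so 21 chords.
E has 24 beats and chords last 0.5 each, so 48 chords.
Total: 8 + 20 + 35 + 21 + 48 = 132.

132 chords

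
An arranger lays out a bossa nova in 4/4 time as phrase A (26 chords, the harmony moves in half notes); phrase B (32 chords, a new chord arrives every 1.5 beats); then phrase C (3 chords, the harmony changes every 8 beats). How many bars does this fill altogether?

31 bars

A: 26 × 2 = 52 beats = 13 bars.
B: 32 × 1.5 = 48 beats = 12 bars.
C: 3 × 8 = 24 beats = 6 bars.
Total: 13 + 12 + 6 = 31 bars.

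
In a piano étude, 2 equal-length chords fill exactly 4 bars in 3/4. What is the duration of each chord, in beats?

6 beats

4 bars × 3 beats/bar = 12 beats total.
12 beats ÷ 2 chords = 6 beats per chord.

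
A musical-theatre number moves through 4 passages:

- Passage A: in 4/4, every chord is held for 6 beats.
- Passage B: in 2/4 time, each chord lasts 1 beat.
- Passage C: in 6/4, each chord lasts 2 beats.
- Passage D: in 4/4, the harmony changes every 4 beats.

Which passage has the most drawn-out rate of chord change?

A: each chord is 6 beats in 4/4, so 2/3 per bar.
B: each chord is 1 beat in 2/4, so 2 per bar.
C: each chord is 2 beats in 6/4, so 3 per bar.
D: each chord is 4 beats in 4/4, so 1 per bar.
Slowest is A at 2/3 chords/bar.

Passage A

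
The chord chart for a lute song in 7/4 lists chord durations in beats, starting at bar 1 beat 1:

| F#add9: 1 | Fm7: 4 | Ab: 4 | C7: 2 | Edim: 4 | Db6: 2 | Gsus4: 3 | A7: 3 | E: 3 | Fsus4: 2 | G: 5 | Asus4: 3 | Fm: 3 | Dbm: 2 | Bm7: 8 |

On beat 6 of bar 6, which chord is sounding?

Beat 6 of bar 6 is beat (6−1)×7 + 6 = 41 overall.
Running totals: F#add9 ends at 1, Fm7 ends at 5, Ab ends at 9, C7 ends at 11, Edim ends at 15, Db6 ends at 17, Gsus4 ends at 20, A7 ends at 23, E ends at 26, Fsus4 ends at 28, G ends at 33, Asus4 ends at 36, Fm ends at 39, Dbm ends at 41.
Beat 41 falls within Dbm.

Dbm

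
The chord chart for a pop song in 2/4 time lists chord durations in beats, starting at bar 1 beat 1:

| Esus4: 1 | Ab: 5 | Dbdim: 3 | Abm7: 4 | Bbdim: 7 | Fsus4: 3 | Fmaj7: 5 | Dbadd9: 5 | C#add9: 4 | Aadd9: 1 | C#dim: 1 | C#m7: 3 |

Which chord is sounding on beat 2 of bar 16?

Dbadd9

Beat 2 of bar 16 is beat (16−1)×2 + 2 = 32 overall.
Running totals: Esus4 ends at 1, Ab ends at 6, Dbdim ends at 9, Abm7 ends at 13, Bbdim ends at 20, Fsus4 ends at 23, Fmaj7 ends at 28, Dbadd9 ends at 33.
Beat 32 falls within Dbadd9.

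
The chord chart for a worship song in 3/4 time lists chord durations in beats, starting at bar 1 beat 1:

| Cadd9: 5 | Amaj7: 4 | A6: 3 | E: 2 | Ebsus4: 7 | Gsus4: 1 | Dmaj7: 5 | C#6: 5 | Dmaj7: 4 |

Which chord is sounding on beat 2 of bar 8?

Beat 2 of bar 8 is beat (8−1)×3 + 2 = 23 overall.
Running totals: Cadd9 ends at 5, Amaj7 ends at 9, A6 ends at 12, E ends at 14, Ebsus4 ends at 21, Gsus4 ends at 22, Dmaj7 ends at 27.
Beat 23 falls within Dmaj7.

Dmaj7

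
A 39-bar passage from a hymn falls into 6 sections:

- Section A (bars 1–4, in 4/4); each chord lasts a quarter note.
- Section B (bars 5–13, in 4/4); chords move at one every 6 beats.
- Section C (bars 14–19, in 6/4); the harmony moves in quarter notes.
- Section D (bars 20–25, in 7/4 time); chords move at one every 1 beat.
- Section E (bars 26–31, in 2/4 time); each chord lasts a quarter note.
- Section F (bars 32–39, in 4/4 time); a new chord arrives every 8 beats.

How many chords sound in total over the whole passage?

116 chords

A: 4 bars × 4 beats = 16 beats; 1 beat/chord → 16 chords.
B: 9 bars × 4 beats = 36 beats; 6 beats/chord → 6 chords.
C: 6 bars × 6 beats = 36 beats; 1 beat/chord → 36 chords.
D: 6 bars × 7 beats = 42 beats; 1 beat/chord → 42 chords.
E: 6 bars × 2 beats = 12 beats; 1 beat/chord → 12 chords.
F: 8 bars × 4 beats = 32 beats; 8 beats/chord → 4 chords.
Total: 16 + 6 + 36 + 42 + 12 + 4 = 116.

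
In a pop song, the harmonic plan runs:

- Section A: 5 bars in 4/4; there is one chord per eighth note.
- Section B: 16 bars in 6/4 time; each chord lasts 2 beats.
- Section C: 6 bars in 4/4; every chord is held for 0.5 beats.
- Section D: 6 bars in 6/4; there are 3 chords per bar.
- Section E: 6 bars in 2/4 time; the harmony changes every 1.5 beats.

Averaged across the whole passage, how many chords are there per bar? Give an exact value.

54/13 chords per bar

A: 5 × 4 = 20 beats ÷ 0.5 = 40 chords.
B: 16 × 6 = 96 beats ÷ 2 = 48 chords.
C: 6 × 4 = 24 beats ÷ 0.5 = 48 chords.
D: 6 × 6 = 36 beats ÷ 2 = 18 chords.
E: 6 × 2 = 12 beats ÷ 1.5 = 8 chords.
Overall: 162 chords over 39 bars → 162/39 = 54/13 chords per bar.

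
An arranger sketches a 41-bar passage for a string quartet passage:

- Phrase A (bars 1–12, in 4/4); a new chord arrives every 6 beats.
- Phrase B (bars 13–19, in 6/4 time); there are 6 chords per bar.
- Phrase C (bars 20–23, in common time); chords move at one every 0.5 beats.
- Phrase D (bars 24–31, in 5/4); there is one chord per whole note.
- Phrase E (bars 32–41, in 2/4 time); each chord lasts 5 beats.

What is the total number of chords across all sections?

A: 12 bars × 4 beats = 48 beats; 6 beats/chord → 8 chords.
B: 7 bars × 6 beats = 42 beats; 1 beat/chord → 42 chords.
C: 4 bars × 4 beats = 16 beats; 0.5 beats/chord → 32 chords.
D: 8 bars × 5 beats = 40 beats; 4 beats/chord → 10 chords.
E: 10 bars × 2 beats = 20 beats; 5 beats/chord → 4 chords.
Total: 8 + 42 + 32 + 10 + 4 = 96.

96 chords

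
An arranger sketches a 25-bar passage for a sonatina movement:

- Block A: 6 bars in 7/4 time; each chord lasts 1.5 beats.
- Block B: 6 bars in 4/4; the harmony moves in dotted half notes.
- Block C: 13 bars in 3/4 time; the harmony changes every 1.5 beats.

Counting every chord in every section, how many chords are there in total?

A: 6·7 = 42 beats, 42/1.5 = 28 chords.
B: 6·4 = 24 beats, 24/3 = 8 chords.
C: 13·3 = 39 beats, 39/1.5 = 26 chords.
Total: 28 + 8 + 26 = 62.

62 chords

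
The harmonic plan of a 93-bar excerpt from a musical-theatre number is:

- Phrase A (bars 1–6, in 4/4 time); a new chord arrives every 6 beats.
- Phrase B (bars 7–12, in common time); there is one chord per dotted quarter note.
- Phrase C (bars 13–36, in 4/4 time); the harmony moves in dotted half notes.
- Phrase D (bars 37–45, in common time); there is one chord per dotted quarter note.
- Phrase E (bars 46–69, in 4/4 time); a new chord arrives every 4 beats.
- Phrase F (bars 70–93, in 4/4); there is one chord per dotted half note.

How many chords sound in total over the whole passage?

132 chords

A: 6 bars × 4 beats = 24 beats; 6 beats/chord → 4 chords.
B: 6 bars × 4 beats = 24 beats; 1.5 beats/chord → 16 chords.
C: 24 bars × 4 beats = 96 beats; 3 beats/chord → 32 chords.
D: 9 bars × 4 beats = 36 beats; 1.5 beats/chord → 24 chords.
E: 24 bars × 4 beats = 96 beats; 4 beats/chord → 24 chords.
F: 24 bars × 4 beats = 96 beats; 3 beats/chord → 32 chords.
Total: 4 + 16 + 32 + 24 + 24 + 32 = 132.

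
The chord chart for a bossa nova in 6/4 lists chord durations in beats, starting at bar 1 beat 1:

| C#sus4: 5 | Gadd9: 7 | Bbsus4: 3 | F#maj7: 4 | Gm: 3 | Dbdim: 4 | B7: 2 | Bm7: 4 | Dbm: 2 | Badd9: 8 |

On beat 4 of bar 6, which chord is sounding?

Dbm

Beat 4 of bar 6 is beat (6−1)×6 + 4 = 34 overall.
Running totals: C#sus4 ends at 5, Gadd9 ends at 12, Bbsus4 ends at 15, F#maj7 ends at 19, Gm ends at 22, Dbdim ends at 26, B7 ends at 28, Bm7 ends at 32, Dbm ends at 34.
Beat 34 falls within Dbm.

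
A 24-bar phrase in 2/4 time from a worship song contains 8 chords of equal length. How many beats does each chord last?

24 bars × 2 beats/bar = 48 beats total.
48 beats ÷ 8 chords = 6 beats per chord.

6 beats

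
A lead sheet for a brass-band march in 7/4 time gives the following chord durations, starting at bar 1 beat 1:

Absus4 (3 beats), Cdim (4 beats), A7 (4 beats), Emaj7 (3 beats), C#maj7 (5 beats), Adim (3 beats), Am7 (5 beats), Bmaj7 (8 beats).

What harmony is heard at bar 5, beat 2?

Beat 2 of bar 5 is beat (5−1)×7 + 2 = 30 overall.
Running totals: Absus4 ends at 3, Cdim ends at 7, A7 ends at 11, Emaj7 ends at 14, C#maj7 ends at 19, Adim ends at 22, Am7 ends at 27, Bmaj7 ends at 35.
Beat 30 falls within Bmaj7.

Bmaj7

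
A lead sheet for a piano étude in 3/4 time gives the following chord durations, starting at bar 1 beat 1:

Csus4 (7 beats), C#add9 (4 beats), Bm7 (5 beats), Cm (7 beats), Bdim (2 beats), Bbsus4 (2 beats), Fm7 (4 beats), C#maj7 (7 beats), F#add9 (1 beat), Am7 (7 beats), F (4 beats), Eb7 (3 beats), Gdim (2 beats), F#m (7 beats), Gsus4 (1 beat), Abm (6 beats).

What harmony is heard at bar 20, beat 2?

Beat 2 of bar 20 is beat (20−1)×3 + 2 = 59 overall.
Running totals: Csus4 ends at 7, C#add9 ends at 11, Bm7 ends at 16, Cm ends at 23, Bdim ends at 25, Bbsus4 ends at 27, Fm7 ends at 31, C#maj7 ends at 38, F#add9 ends at 39, Am7 ends at 46, F ends at 50, Eb7 ends at 53, Gdim ends at 55, F#m ends at 62.
Beat 59 falls within F#m.

F#m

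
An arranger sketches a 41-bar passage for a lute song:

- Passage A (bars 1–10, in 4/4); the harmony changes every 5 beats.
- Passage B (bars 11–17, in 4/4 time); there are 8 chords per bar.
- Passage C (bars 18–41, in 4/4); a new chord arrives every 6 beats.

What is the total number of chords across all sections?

80 chords

A: 10·4 = 40 beats, 40/5 = 8 chords.
B: 7·4 = 28 beats, 28/0.5 = 56 chords.
C: 24·4 = 96 beats, 96/6 = 16 chords.
Total: 8 + 56 + 16 = 80.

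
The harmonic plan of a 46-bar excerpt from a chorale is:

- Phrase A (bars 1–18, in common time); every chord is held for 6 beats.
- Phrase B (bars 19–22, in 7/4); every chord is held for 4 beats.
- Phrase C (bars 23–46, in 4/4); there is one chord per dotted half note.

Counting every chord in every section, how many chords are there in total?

51 chords

A: 18 bars × 4 beats = 72 beats; 6 beats/chord → 12 chords.
B: 4 bars × 7 beats = 28 beats; 4 beats/chord → 7 chords.
C: 24 bars × 4 beats = 96 beats; 3 beats/chord → 32 chords.
Total: 12 + 7 + 32 = 51.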